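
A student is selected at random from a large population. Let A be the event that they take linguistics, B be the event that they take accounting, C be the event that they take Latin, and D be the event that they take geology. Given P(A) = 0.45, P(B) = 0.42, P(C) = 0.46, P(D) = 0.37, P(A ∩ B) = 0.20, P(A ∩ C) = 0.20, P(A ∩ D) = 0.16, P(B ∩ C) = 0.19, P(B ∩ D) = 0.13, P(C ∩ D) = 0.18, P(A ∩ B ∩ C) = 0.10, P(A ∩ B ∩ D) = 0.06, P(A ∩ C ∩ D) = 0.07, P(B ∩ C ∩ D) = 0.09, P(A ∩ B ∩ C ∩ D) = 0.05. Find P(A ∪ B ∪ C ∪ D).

By inclusion–exclusion:
P(A ∪ B ∪ C ∪ D) = 0.45 + 0.42 + 0.46 + 0.37 − 0.20 − 0.20 − 0.16 − 0.19 − 0.13 − 0.18 + 0.10 + 0.06 + 0.07 + 0.09 − 0.05 = 0.91

0.91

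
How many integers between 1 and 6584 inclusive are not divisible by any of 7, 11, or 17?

By inclusion–exclusion:
940 + 598 + 387 − 85 − 55 − 35 + 5 = 1755
6584 − 1755 = 4829

4829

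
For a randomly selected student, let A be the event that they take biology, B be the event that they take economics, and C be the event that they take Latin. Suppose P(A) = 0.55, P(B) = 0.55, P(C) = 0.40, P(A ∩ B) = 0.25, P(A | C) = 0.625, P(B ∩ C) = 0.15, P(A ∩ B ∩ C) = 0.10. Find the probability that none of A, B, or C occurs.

P(A ∩ C) = P(C)·P(A|C) = 0.40 × 0.625 = 0.25
Using inclusion–exclusion:
P(A ∪ B ∪ C) = 0.55 + 0.55 + 0.40 − 0.25 − 0.25 − 0.15 + 0.10 = 0.95
P(none) = 1 − 0.95 = 0.05

0.05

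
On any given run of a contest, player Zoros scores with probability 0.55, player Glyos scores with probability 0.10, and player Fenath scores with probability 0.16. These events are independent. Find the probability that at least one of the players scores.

0.6598

Independence gives P(none) = ∏(1 − pᵢ).
P(none) = (1 − 0.55) × (1 − 0.10) × (1 − 0.16) = 0.45 × 0.90 × 0.84 = 0.3402
P(at least one) = 1 − 0.3402 = 0.6598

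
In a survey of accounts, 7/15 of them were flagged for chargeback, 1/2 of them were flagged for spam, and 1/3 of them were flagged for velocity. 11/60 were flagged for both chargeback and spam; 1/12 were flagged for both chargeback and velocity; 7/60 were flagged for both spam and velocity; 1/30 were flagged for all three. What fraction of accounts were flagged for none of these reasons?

1/20

Apply inclusion-exclusion:
P(at least one) = 7/15 + 1/2 + 1/3 − 11/60 − 1/12 − 7/60 + 1/30 = 19/20
P(none) = 1 − 19/20 = 1/20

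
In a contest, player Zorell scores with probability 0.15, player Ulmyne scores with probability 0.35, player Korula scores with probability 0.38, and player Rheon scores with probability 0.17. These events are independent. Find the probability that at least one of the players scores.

P(none) = (1 − 0.15) × (1 − 0.35) × (1 − 0.38) × (1 − 0.17) = 0.85 × 0.65 × 0.62 × 0.83 = 0.2843165
P(at least one) = 1 − 0.2843165 = 0.7156835

0.7156835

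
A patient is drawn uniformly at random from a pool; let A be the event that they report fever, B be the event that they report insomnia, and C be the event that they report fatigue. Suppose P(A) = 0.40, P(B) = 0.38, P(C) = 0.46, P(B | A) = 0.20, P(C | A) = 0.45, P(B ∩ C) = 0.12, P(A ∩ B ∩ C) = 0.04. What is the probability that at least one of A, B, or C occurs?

0.90

P(A ∩ B) = P(A)·P(B|A) = 0.40 × 0.20 = 0.08
P(A ∩ C) = P(A)·P(C|A) = 0.40 × 0.45 = 0.18
By inclusion–exclusion:
P(A ∪ B ∪ C) = 0.40 + 0.38 + 0.46 − 0.08 − 0.18 − 0.12 + 0.04 = 0.90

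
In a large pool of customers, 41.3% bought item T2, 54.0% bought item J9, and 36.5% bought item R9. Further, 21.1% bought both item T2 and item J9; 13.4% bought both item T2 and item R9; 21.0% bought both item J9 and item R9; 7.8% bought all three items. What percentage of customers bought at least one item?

84.1%

By inclusion-exclusion,
P(union) = 41.3 + 54.0 + 36.5 − 21.1 − 13.4 − 21.0 + 7.8 = 84.1%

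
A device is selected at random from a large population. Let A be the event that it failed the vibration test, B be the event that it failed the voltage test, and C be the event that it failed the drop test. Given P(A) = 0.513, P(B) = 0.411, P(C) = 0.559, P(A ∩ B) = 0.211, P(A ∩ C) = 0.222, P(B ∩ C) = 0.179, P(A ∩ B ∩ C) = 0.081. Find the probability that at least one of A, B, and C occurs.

0.952

P(A ∪ B ∪ C) = 0.513 + 0.411 + 0.559 − 0.211 − 0.222 − 0.179 + 0.081 = 0.952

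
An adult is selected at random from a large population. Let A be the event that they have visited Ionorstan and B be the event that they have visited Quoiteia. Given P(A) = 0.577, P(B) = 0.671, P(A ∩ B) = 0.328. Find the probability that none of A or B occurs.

P(A ∪ B) = 0.577 + 0.671 − 0.328 = 0.920
P(none) = 1 − 0.920 = 0.080

0.080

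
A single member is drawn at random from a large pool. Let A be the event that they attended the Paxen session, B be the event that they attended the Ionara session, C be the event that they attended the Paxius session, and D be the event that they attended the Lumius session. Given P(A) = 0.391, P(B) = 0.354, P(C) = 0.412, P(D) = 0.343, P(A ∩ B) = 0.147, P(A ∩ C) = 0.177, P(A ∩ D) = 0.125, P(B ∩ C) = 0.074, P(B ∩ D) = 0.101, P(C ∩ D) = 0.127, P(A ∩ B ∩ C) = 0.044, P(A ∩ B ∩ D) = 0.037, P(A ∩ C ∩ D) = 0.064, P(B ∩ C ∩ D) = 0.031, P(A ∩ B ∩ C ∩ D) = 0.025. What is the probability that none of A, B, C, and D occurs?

0.100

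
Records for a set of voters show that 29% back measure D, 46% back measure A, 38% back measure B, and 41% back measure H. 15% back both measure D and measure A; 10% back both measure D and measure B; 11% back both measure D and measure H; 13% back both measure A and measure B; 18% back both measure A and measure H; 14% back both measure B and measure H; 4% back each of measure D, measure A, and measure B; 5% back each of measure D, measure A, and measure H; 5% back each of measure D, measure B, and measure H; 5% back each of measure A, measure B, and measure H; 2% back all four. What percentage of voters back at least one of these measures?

90%

P(≥1) = 29 + 46 + 38 + 41 − 15 − 10 − 11 − 13 − 18 − 14 + 4 + 5 + 5 + 5 − 2 = 90%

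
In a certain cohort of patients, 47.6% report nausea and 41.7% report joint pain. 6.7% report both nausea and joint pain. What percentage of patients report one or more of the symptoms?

By inclusion-exclusion,
P(union) = 47.6 + 41.7 − 6.7 = 82.6%

82.6%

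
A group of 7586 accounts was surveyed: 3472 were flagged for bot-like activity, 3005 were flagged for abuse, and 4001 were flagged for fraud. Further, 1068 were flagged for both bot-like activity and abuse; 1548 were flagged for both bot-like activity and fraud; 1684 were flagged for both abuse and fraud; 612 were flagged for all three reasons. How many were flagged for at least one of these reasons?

By inclusion–exclusion:
|union| = 3472 + 3005 + 4001 − 1068 − 1548 − 1684 + 612 = 6790

6790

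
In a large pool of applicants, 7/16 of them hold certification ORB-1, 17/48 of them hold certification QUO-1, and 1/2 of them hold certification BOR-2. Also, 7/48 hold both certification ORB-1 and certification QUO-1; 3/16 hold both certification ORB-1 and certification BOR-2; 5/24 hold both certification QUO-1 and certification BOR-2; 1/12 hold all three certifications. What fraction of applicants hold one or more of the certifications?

By inclusion-exclusion,
P(union) = 7/16 + 17/48 + 1/2 − 7/48 − 3/16 − 5/24 + 1/12 = 5/6

5/6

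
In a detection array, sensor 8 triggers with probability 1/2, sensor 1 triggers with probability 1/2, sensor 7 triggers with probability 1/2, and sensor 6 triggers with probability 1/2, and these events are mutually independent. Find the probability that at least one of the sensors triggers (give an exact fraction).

P(none) = (1 − 1/2) × (1 − 1/2) × (1 − 1/2) × (1 − 1/2) = 1/2 × 1/2 × 1/2 × 1/2 = 1/16
P(at least one) = 1 − 1/16 = 15/16

15/16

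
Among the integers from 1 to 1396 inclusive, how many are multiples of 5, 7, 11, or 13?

592

Inclusion–exclusion gives
279 + 199 + 126 + 107 − 39 − 25 − 21 − 18 − 15 − 9 + 3 + 3 + 1 + 1 − 0 = 592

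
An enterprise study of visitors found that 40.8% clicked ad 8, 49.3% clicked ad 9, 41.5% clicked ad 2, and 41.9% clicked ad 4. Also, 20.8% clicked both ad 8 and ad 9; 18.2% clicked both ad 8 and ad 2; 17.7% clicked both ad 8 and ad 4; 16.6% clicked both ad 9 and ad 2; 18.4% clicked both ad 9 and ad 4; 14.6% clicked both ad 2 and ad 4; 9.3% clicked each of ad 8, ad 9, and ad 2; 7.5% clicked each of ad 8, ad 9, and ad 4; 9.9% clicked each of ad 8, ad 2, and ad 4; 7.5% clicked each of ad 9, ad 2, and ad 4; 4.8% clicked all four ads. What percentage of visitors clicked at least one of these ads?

Using inclusion–exclusion:
P(≥1) = 40.8 + 49.3 + 41.5 + 41.9 − 20.8 − 18.2 − 17.7 − 16.6 − 18.4 − 14.6 + 9.3 + 7.5 + 9.9 + 7.5 − 4.8 = 96.6%

96.6%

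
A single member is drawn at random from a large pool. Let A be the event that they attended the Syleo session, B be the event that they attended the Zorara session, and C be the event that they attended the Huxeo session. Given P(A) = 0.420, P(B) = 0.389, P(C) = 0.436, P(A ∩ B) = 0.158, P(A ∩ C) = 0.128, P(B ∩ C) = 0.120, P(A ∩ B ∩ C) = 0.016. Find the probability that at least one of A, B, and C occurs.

Using inclusion–exclusion:
P(A ∪ B ∪ C) = 0.420 + 0.389 + 0.436 − 0.158 − 0.128 − 0.120 + 0.016 = 0.855

0.855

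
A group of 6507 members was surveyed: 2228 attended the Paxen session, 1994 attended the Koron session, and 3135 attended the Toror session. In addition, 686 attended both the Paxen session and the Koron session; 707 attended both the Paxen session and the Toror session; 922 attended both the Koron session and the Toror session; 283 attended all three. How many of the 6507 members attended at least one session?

Inclusion–exclusion gives
|at least one| = 2228 + 1994 + 3135 − 686 − 707 − 922 + 283 = 5325

5325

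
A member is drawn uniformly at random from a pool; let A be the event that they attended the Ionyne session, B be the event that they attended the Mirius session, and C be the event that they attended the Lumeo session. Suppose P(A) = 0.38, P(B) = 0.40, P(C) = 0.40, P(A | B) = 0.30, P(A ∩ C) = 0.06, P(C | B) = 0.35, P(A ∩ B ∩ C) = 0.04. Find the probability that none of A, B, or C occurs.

0.10

P(A ∩ B) = P(B)·P(A|B) = 0.40 × 0.30 = 0.12
P(B ∩ C) = P(B)·P(C|B) = 0.40 × 0.35 = 0.14
Inclusion–exclusion gives
P(A ∪ B ∪ C) = 0.38 + 0.40 + 0.40 − 0.12 − 0.06 − 0.14 + 0.04 = 0.90
P(none) = 1 − 0.90 = 0.10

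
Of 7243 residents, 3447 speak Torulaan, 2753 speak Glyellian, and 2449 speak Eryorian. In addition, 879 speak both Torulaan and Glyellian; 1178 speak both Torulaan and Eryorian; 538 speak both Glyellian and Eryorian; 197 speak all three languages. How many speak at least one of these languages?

By inclusion-exclusion,
|union| = 3447 + 2753 + 2449 − 879 − 1178 − 538 + 197 = 6251

6251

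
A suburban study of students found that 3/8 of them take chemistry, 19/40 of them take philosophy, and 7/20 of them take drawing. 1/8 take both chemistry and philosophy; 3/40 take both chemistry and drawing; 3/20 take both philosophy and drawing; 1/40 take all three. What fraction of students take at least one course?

7/8

P(≥1) = 3/8 + 19/40 + 7/20 − 1/8 − 3/40 − 3/20 + 1/40 = 7/8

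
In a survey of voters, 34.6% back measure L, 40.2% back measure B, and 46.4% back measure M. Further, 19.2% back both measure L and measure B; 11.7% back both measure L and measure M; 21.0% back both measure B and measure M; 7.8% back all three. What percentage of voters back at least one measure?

77.1%

By inclusion–exclusion:
P(at least one) = 34.6 + 40.2 + 46.4 − 19.2 − 11.7 − 21.0 + 7.8 = 77.1%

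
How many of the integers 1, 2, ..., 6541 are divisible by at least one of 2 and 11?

3567

⌊6541/2⌋ + ⌊6541/11⌋ − ⌊6541/22⌋ = 3270 + 594 − 297 = 3567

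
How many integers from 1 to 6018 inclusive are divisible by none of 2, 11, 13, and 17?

2377

By inclusion–exclusion:
floor(6018/2) + floor(6018/11) + floor(6018/13) + floor(6018/17) − floor(6018/22) − floor(6018/26) − floor(6018/34) − floor(6018/143) − floor(6018/187) − floor(6018/221) + floor(6018/286) + floor(6018/374) + floor(6018/442) + floor(6018/2431) − floor(6018/4862) = 3009 + 547 + 462 + 354 − 273 − 231 − 177 − 42 − 32 − 27 + 21 + 16 + 13 + 2 − 1 = 3641
6018 − 3641 = 2377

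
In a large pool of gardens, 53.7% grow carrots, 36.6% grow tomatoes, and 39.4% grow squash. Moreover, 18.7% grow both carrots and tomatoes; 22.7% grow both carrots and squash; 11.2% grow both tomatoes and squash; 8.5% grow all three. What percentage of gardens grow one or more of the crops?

By inclusion–exclusion:
P(≥1) = 53.7 + 36.6 + 39.4 − 18.7 − 22.7 − 11.2 + 8.5 = 85.6%

85.6%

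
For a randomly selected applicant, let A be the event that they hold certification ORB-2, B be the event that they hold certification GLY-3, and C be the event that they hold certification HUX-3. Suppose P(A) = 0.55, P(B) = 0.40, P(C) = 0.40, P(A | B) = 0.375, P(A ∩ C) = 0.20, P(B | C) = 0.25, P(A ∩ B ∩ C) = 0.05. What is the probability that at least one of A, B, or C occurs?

0.95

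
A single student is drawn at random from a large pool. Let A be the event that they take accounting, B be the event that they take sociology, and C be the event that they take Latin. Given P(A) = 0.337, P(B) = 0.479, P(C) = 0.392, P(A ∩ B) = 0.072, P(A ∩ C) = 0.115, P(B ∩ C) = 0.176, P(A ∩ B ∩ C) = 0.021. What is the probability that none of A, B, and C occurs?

0.134

P(A ∪ B ∪ C) = 0.337 + 0.479 + 0.392 − 0.072 − 0.115 − 0.176 + 0.021 = 0.866
P(none) = 1 − 0.866 = 0.134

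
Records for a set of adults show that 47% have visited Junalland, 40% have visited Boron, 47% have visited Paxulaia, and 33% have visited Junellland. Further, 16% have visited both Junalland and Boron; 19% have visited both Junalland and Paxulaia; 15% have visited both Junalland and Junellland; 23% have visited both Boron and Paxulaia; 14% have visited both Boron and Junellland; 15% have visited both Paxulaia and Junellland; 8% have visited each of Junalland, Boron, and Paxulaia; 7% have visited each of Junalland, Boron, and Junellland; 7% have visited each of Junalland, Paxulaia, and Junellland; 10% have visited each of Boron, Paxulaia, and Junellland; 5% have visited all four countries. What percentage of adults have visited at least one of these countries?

92%

Inclusion–exclusion gives
P(≥1) = 47 + 40 + 47 + 33 − 16 − 19 − 15 − 23 − 14 − 15 + 8 + 7 + 7 + 10 − 5 = 92%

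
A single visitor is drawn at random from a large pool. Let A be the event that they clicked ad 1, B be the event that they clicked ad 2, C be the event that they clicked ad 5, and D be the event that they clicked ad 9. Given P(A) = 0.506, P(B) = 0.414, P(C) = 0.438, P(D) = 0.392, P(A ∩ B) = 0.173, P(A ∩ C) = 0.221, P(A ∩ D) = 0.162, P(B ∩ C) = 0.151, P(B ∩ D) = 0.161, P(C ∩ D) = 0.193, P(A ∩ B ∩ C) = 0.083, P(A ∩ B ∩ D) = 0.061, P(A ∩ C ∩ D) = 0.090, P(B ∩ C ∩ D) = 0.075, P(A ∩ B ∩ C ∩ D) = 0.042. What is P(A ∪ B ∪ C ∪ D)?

P(A ∪ B ∪ C ∪ D) = 0.506 + 0.414 + 0.438 + 0.392 − 0.173 − 0.221 − 0.162 − 0.151 − 0.161 − 0.193 + 0.083 + 0.061 + 0.090 + 0.075 − 0.042 = 0.956

0.956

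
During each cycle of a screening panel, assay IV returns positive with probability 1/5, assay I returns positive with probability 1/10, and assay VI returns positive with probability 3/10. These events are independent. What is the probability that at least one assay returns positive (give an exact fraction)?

P(none) = (1 − 1/5) × (1 − 1/10) × (1 − 3/10) = 4/5 × 9/10 × 7/10 = 63/125
P(at least one) = 1 − 63/125 = 62/125

62/125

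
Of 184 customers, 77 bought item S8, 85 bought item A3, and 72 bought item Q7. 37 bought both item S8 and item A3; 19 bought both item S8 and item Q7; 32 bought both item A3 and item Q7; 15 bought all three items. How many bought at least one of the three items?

161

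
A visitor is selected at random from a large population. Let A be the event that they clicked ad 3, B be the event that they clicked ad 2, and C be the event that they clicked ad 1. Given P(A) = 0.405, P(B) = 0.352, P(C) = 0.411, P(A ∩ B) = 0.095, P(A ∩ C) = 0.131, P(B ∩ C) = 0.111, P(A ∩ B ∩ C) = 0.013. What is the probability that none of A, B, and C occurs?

0.156

P(A ∪ B ∪ C) = 0.405 + 0.352 + 0.411 − 0.095 − 0.131 − 0.111 + 0.013 = 0.844
P(none) = 1 − 0.844 = 0.156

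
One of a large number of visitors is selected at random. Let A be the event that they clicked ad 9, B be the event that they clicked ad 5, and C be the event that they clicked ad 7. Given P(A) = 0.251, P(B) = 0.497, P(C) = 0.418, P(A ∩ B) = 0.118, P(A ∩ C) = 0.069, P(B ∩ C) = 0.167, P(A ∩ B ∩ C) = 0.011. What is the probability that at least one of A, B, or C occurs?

P(A ∪ B ∪ C) = 0.251 + 0.497 + 0.418 − 0.118 − 0.069 − 0.167 + 0.011 = 0.823

0.823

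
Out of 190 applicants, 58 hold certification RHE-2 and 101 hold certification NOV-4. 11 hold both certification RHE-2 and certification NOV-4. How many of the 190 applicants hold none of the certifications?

|at least one| = 58 + 101 − 11 = 148
None: 190 − 148 = 42

42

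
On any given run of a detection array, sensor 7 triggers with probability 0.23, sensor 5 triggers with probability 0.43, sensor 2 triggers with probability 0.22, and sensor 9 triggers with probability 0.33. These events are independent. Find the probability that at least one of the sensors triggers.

P(none) = (1 − 0.23) × (1 − 0.43) × (1 − 0.22) × (1 − 0.33) = 0.77 × 0.57 × 0.78 × 0.67 = 0.22936914
P(at least one) = 1 − 0.22936914 = 0.77063086

0.77063086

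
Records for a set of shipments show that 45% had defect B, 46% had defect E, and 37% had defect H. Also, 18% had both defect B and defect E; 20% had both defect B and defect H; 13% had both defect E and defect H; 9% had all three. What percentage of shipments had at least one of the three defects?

P(≥1) = 45 + 46 + 37 − 18 − 20 − 13 + 9 = 86%

86%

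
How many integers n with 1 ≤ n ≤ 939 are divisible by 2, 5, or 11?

Apply inclusion-exclusion:
469 + 187 + 85 − 93 − 42 − 17 + 8 = 597

597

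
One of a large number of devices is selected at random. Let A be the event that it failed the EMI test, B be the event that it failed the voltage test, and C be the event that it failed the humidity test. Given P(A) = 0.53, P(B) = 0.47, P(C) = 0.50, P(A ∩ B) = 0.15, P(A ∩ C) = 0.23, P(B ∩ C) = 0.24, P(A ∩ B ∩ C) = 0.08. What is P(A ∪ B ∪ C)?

0.96

P(A ∪ B ∪ C) = 0.53 + 0.47 + 0.50 − 0.15 − 0.23 − 0.24 + 0.08 = 0.96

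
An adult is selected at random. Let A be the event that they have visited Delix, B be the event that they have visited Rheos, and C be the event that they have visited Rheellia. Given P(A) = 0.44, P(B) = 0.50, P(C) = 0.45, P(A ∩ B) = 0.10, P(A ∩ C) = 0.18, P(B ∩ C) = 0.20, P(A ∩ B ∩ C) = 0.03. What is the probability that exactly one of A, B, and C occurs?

0.52

P(exactly one) = 0.44 + 0.50 + 0.45 − 2·0.10 − 2·0.18 − 2·0.20 + 3·0.03 = 0.52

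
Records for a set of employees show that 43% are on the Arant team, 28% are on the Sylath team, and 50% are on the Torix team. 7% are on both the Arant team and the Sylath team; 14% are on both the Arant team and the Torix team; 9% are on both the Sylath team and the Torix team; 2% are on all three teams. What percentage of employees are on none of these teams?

By inclusion–exclusion:
P(union) = 43 + 28 + 50 − 7 − 14 − 9 + 2 = 93%
P(none) = 100% − 93% = 7%

7%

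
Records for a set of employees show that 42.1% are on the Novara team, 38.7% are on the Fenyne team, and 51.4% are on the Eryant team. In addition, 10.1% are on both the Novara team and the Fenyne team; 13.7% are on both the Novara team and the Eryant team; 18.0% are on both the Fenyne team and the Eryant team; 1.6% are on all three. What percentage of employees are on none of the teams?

Using inclusion–exclusion:
P(union) = 42.1 + 38.7 + 51.4 − 10.1 − 13.7 − 18.0 + 1.6 = 92.0%
P(none) = 100% − 92.0% = 8.0%

8.0%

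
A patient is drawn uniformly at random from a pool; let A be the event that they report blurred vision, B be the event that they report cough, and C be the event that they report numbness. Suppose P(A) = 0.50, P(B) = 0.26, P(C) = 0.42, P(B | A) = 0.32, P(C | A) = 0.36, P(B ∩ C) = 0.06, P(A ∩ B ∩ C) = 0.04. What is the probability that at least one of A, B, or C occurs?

0.82

P(A ∩ B) = P(A)·P(B|A) = 0.50 × 0.32 = 0.16
P(A ∩ C) = P(A)·P(C|A) = 0.50 × 0.36 = 0.18
Inclusion–exclusion gives
P(A ∪ B ∪ C) = 0.50 + 0.26 + 0.42 − 0.16 − 0.18 − 0.06 + 0.04 = 0.82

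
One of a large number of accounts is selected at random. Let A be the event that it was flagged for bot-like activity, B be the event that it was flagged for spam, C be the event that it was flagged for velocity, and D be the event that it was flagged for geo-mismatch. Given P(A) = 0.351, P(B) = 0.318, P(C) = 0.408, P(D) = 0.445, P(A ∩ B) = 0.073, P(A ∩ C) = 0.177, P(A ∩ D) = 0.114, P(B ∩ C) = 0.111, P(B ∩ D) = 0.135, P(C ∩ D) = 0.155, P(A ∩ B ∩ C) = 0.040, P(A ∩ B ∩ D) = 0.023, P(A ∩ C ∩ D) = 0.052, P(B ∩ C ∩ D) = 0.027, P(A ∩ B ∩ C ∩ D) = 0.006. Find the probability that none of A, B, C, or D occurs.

P(A ∪ B ∪ C ∪ D) = 0.351 + 0.318 + 0.408 + 0.445 − 0.073 − 0.177 − 0.114 − 0.111 − 0.135 − 0.155 + 0.040 + 0.023 + 0.052 + 0.027 − 0.006 = 0.893
P(none) = 1 − 0.893 = 0.107

0.107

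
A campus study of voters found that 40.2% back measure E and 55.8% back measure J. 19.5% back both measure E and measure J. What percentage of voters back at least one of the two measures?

76.5%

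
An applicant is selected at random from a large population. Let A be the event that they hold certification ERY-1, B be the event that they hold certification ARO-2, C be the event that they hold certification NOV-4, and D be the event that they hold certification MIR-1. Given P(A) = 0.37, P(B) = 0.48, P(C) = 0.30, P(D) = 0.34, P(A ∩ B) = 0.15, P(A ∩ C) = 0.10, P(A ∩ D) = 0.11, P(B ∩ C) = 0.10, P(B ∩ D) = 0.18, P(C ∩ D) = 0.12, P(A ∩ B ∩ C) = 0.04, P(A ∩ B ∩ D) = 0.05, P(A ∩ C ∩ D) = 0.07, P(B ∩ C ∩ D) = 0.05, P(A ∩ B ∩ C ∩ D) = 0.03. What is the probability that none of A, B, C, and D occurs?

P(A ∪ B ∪ C ∪ D) = 0.37 + 0.48 + 0.30 + 0.34 − 0.15 − 0.10 − 0.11 − 0.10 − 0.18 − 0.12 + 0.04 + 0.05 + 0.07 + 0.05 − 0.03 = 0.91
P(none) = 1 − 0.91 = 0.09

0.09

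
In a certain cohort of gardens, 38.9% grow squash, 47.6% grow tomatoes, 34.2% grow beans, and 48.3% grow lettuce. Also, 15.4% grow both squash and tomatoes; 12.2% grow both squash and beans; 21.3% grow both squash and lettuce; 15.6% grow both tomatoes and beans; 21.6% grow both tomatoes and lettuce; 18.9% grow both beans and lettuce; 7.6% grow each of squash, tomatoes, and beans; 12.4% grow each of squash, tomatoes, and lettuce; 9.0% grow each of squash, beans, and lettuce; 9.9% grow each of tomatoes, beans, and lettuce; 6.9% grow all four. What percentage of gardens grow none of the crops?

P(union) = 38.9 + 47.6 + 34.2 + 48.3 − 15.4 − 12.2 − 21.3 − 15.6 − 21.6 − 18.9 + 7.6 + 12.4 + 9.0 + 9.9 − 6.9 = 96.0%
P(none) = 100% − 96.0% = 4.0%

4.0%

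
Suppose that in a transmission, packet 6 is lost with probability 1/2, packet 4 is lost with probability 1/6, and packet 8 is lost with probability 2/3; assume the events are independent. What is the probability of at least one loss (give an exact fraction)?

P(none) = (1 − 1/2) × (1 − 1/6) × (1 − 2/3) = 1/2 × 5/6 × 1/3 = 5/36
P(at least one) = 1 − 5/36 = 31/36

31/36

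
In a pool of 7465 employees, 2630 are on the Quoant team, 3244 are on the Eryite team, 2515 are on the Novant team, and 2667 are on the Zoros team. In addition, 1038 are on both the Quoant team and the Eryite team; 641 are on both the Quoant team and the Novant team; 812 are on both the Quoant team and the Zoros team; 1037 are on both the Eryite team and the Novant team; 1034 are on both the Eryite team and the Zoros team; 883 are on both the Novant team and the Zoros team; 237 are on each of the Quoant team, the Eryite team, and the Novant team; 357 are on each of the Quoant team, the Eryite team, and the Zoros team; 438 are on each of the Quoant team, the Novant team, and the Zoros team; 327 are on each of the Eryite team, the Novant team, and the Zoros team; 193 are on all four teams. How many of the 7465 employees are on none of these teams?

|union| = 2630 + 3244 + 2515 + 2667 − 1038 − 641 − 812 − 1037 − 1034 − 883 + 237 + 357 + 438 + 327 − 193 = 6777
None: 7465 − 6777 = 688

688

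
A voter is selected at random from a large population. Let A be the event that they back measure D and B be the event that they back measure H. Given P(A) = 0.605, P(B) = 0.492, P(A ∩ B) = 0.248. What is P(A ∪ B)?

0.849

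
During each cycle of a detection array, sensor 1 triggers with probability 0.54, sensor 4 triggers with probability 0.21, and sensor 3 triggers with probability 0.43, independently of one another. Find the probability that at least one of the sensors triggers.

0.792862

P(none) = (1 − 0.54) × (1 − 0.21) × (1 − 0.43) = 0.46 × 0.79 × 0.57 = 0.207138
P(at least one) = 1 − 0.207138 = 0.792862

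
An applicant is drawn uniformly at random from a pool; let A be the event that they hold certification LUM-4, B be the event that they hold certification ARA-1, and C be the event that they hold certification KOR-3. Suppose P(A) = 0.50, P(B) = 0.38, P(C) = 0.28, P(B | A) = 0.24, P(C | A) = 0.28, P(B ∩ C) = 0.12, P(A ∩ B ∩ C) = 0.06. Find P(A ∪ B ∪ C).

0.84

P(A ∩ B) = P(A)·P(B|A) = 0.50 × 0.24 = 0.12
P(A ∩ C) = P(A)·P(C|A) = 0.50 × 0.28 = 0.14
P(A ∪ B ∪ C) = 0.50 + 0.38 + 0.28 − 0.12 − 0.14 − 0.12 + 0.06 = 0.84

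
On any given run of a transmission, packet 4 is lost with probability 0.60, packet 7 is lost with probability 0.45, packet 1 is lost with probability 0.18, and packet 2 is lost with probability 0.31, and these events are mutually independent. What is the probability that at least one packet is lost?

P(none) = (1 − 0.60) × (1 − 0.45) × (1 − 0.18) × (1 − 0.31) = 0.40 × 0.55 × 0.82 × 0.69 = 0.124476
P(at least one) = 1 − 0.124476 = 0.875524

0.875524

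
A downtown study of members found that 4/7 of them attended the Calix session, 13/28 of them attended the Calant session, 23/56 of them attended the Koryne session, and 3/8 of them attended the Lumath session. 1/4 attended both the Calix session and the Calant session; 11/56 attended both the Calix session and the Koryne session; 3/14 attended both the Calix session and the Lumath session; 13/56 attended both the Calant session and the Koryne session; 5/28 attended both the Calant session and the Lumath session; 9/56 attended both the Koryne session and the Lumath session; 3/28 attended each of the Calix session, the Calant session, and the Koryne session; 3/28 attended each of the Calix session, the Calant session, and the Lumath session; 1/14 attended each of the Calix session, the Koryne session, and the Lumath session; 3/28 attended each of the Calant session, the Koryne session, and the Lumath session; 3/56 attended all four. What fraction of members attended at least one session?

13/14

P(≥1) = 4/7 + 13/28 + 23/56 + 3/8 − 1/4 − 11/56 − 3/14 − 13/56 − 5/28 − 9/56 + 3/28 + 3/28 + 1/14 + 3/28 − 3/56 = 13/14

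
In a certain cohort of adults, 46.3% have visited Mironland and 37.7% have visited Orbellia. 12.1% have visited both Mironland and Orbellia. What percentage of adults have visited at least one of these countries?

By inclusion–exclusion:
P(at least one) = 46.3 + 37.7 − 12.1 = 71.9%

71.9%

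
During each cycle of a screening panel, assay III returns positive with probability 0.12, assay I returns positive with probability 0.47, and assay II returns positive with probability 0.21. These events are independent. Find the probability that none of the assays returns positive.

P(none) = (1 − 0.12) × (1 − 0.47) × (1 − 0.21) = 0.88 × 0.53 × 0.79 = 0.368456

0.368456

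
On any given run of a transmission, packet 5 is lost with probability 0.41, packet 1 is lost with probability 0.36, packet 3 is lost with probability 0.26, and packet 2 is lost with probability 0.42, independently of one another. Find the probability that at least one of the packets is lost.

Independence gives P(none) = ∏(1 − pᵢ).
P(none) = (1 − 0.41) × (1 − 0.36) × (1 − 0.26) × (1 − 0.42) = 0.59 × 0.64 × 0.74 × 0.58 = 0.16206592
P(at least one) = 1 − 0.16206592 = 0.83793408

0.83793408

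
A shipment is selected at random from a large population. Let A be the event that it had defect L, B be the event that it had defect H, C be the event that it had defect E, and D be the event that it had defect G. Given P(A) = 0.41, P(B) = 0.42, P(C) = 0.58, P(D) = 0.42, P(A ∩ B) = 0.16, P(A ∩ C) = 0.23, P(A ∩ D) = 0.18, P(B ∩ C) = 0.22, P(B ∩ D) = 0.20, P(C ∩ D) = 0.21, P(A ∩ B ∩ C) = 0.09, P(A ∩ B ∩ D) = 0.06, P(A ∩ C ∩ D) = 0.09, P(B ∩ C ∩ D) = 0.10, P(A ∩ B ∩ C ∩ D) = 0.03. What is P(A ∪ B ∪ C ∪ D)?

P(A ∪ B ∪ C ∪ D) = 0.41 + 0.42 + 0.58 + 0.42 − 0.16 − 0.23 − 0.18 − 0.22 − 0.20 − 0.21 + 0.09 + 0.06 + 0.09 + 0.10 − 0.03 = 0.94

0.94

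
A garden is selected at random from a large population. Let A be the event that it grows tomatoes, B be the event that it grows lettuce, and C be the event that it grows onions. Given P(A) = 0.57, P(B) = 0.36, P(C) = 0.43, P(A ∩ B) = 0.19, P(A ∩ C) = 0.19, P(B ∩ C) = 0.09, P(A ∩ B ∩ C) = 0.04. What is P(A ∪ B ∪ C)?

0.93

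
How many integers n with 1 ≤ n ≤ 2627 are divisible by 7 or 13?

549

Apply inclusion-exclusion:
⌊2627/7⌋ + ⌊2627/13⌋ − ⌊2627/91⌋ = 375 + 202 − 28 = 549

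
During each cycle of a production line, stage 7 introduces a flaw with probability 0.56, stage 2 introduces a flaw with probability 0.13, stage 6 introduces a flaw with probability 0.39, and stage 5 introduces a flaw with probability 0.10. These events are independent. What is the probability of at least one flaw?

0.7898428

Independence gives P(none) = ∏(1 − pᵢ).
P(none) = (1 − 0.56) × (1 − 0.13) × (1 − 0.39) × (1 − 0.10) = 0.44 × 0.87 × 0.61 × 0.90 = 0.2101572
P(at least one) = 1 − 0.2101572 = 0.7898428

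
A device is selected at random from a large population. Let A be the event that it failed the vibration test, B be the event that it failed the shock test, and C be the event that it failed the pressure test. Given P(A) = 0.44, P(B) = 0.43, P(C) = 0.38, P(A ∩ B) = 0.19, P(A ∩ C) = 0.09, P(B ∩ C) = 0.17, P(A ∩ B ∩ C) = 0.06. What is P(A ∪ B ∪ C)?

Inclusion–exclusion gives
P(A ∪ B ∪ C) = 0.44 + 0.43 + 0.38 − 0.19 − 0.09 − 0.17 + 0.06 = 0.86

0.86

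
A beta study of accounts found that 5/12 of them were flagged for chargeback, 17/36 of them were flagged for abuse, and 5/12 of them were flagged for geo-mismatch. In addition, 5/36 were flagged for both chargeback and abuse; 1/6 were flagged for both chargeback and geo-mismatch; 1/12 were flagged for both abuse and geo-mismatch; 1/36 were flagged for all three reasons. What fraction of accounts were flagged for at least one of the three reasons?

P(union) = 5/12 + 17/36 + 5/12 − 5/36 − 1/6 − 1/12 + 1/36 = 17/18

17/18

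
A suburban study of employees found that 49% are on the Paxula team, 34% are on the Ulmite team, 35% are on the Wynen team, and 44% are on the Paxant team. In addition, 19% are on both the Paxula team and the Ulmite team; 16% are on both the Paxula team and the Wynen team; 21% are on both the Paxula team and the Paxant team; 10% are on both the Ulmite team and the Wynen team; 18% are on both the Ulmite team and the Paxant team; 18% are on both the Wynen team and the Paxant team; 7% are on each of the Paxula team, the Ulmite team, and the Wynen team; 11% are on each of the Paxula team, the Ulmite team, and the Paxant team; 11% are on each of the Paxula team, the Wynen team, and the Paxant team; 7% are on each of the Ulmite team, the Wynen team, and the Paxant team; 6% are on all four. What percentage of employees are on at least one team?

90%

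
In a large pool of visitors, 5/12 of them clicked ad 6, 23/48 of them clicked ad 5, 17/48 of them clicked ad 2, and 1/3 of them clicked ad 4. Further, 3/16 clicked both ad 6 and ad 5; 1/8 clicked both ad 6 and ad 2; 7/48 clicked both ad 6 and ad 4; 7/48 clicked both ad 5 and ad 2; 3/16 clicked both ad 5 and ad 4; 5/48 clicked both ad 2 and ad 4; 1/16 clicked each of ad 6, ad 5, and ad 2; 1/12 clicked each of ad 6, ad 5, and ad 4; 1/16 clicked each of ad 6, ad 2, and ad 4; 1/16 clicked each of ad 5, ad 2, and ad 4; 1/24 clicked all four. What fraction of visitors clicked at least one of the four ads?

11/12

Inclusion–exclusion gives
P(at least one) = 5/12 + 23/48 + 17/48 + 1/3 − 3/16 − 1/8 − 7/48 − 7/48 − 3/16 − 5/48 + 1/16 + 1/12 + 1/16 + 1/16 − 1/24 = 11/12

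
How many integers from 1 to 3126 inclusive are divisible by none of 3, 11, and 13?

1042 + 284 + 240 − 94 − 80 − 21 + 7 = 1378
3126 − 1378 = 1748

1748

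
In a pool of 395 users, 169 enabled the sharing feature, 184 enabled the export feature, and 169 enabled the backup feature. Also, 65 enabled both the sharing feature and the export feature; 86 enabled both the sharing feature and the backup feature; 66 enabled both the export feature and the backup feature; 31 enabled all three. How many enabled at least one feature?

336

|union| = 169 + 184 + 169 − 65 − 86 − 66 + 31 = 336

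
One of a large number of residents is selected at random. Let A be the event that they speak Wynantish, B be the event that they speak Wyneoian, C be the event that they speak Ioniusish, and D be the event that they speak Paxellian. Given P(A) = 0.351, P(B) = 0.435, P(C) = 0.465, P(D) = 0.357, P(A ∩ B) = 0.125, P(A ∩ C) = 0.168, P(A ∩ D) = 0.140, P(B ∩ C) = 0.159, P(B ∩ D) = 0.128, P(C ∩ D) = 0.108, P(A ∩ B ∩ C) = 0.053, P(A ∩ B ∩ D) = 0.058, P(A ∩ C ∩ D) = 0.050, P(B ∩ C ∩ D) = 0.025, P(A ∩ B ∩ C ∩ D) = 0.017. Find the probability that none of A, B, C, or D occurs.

Inclusion–exclusion gives
P(A ∪ B ∪ C ∪ D) = 0.351 + 0.435 + 0.465 + 0.357 − 0.125 − 0.168 − 0.140 − 0.159 − 0.128 − 0.108 + 0.053 + 0.058 + 0.050 + 0.025 − 0.017 = 0.949
P(none) = 1 − 0.949 = 0.051

0.051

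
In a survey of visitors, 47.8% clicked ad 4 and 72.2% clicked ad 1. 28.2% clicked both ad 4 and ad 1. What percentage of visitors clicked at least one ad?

Using inclusion–exclusion:
P(≥1) = 47.8 + 72.2 − 28.2 = 91.8%

91.8%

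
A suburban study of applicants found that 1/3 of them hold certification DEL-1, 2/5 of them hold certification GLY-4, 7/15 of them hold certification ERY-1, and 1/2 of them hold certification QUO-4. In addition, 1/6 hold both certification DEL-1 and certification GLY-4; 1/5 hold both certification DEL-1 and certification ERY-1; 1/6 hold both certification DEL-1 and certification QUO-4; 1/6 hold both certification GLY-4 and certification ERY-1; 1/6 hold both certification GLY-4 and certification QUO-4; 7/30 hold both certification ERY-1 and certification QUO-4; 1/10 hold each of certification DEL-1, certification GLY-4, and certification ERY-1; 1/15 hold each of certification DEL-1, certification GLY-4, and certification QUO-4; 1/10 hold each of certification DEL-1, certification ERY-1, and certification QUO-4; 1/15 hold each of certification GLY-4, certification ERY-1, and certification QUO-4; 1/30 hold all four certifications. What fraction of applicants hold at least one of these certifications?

9/10

By inclusion–exclusion:
P(≥1) = 1/3 + 2/5 + 7/15 + 1/2 − 1/6 − 1/5 − 1/6 − 1/6 − 1/6 − 7/30 + 1/10 + 1/15 + 1/10 + 1/15 − 1/30 = 9/10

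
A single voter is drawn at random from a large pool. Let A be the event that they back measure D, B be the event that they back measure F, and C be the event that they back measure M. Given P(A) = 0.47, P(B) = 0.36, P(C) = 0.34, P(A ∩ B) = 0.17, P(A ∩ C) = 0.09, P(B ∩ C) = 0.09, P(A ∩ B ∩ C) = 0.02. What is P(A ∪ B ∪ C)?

Inclusion–exclusion gives
P(A ∪ B ∪ C) = 0.47 + 0.36 + 0.34 − 0.17 − 0.09 − 0.09 + 0.02 = 0.84

0.84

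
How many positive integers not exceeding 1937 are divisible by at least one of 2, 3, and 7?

1383

Using inclusion–exclusion:
⌊1937/2⌋ + ⌊1937/3⌋ + ⌊1937/7⌋ − ⌊1937/6⌋ − ⌊1937/14⌋ − ⌊1937/21⌋ + ⌊1937/42⌋ = 968 + 645 + 276 − 322 − 138 − 92 + 46 = 1383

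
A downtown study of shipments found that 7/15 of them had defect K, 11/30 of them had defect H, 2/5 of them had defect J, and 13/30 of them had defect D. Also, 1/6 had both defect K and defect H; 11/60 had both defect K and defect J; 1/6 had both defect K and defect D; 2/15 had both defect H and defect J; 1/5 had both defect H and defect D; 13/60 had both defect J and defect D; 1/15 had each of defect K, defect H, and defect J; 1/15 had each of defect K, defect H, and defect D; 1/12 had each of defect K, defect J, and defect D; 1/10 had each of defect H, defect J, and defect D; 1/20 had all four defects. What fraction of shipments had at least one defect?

13/15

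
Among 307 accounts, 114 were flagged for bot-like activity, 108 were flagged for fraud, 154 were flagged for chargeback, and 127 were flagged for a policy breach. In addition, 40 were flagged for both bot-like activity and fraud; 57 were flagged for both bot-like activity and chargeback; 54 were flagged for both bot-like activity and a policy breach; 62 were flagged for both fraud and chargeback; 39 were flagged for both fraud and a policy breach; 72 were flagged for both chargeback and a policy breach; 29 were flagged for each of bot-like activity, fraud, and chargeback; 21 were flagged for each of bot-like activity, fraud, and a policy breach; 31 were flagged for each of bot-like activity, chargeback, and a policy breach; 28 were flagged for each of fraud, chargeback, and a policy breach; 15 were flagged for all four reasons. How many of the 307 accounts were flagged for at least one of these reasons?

|at least one| = 114 + 108 + 154 + 127 − 40 − 57 − 54 − 62 − 39 − 72 + 29 + 21 + 31 + 28 − 15 = 273

273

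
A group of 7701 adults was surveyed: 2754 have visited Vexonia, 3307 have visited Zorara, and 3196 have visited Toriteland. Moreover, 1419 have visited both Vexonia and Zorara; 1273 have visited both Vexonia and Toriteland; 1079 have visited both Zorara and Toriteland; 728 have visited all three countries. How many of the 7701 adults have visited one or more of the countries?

By inclusion-exclusion,
|at least one| = 2754 + 3307 + 3196 − 1419 − 1273 − 1079 + 728 = 6214

6214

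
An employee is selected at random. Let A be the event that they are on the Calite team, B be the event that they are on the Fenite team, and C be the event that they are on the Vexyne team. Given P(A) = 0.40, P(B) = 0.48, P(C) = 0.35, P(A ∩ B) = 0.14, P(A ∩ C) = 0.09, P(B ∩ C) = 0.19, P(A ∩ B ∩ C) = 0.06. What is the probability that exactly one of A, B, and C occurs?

0.57

By inclusion–exclusion (exactly-one form):
P(exactly one) = 0.40 + 0.48 + 0.35 − 2·0.14 − 2·0.09 − 2·0.19 + 3·0.06 = 0.57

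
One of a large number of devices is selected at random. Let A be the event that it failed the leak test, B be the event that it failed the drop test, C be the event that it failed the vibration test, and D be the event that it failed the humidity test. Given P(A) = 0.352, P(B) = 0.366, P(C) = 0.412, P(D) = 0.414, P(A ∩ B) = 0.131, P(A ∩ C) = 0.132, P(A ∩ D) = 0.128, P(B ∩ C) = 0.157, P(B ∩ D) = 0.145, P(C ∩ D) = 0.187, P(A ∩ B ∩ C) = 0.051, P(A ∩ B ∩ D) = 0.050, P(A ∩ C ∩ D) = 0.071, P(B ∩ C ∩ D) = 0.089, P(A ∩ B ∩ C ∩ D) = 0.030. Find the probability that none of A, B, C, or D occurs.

Apply inclusion-exclusion:
P(A ∪ B ∪ C ∪ D) = 0.352 + 0.366 + 0.412 + 0.414 − 0.131 − 0.132 − 0.128 − 0.157 − 0.145 − 0.187 + 0.051 + 0.050 + 0.071 + 0.089 − 0.030 = 0.895
P(none) = 1 − 0.895 = 0.105

0.105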